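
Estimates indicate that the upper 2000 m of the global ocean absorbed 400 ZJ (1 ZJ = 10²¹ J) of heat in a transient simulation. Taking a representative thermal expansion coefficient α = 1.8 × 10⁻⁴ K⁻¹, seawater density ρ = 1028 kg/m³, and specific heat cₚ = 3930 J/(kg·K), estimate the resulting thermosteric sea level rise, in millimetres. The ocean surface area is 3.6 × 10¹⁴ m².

Per unit area: Q = 400×10²¹ / (3.6×10¹⁴) ≈ 1.111×10⁹ J/m²
Δh = αQ/(ρcₚ) = 1.8×10⁻⁴ × 1.111×10⁹ / (1028 × 3930) ≈ 0.04950 m

Δh = 49.5 mm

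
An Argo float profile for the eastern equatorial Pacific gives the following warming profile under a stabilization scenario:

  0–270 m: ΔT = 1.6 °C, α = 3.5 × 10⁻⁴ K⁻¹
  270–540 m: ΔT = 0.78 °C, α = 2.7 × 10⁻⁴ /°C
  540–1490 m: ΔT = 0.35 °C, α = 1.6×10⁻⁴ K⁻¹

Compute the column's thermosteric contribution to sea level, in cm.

270 × 3.5×10⁻⁴ × 1.6 = 0.15120 m
Layer 2: 2.7×10⁻⁴ × 270 × 0.78 = 0.056862 m
0.35 × 950 × 1.6×10⁻⁴ = 0.05320 m
Δh = 0.15120 + 0.056862 + 0.05320 = 0.261262 m ≈ 26.1 cm

Δh ≈ 26.1 cm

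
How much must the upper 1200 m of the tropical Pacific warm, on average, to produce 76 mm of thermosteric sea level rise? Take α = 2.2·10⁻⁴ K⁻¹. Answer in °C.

ΔT = Δh/(αH) = 0.076 / (2.2×10⁻⁴ × 1200) ≈ 0.2879 °C

ΔT ≈ 0.288 °C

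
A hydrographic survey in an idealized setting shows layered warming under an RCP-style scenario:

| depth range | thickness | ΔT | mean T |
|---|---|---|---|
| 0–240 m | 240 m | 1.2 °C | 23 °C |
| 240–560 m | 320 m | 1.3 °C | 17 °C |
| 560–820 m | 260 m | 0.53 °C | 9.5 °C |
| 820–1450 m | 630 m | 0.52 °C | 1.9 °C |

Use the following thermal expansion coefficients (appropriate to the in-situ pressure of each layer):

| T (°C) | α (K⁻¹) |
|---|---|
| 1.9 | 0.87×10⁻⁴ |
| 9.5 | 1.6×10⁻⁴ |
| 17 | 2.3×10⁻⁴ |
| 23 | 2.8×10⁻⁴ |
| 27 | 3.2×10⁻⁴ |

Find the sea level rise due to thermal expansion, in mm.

Layer 1 at 23 °C → α = 2.8×10⁻⁴ K⁻¹
Layer 2 at 17 °C → α = 2.3×10⁻⁴ K⁻¹
Layer 3 at 9.5 °C → α = 1.6×10⁻⁴ K⁻¹
Layer 4 at 1.9 °C → α = 0.87×10⁻⁴ K⁻¹
1.2 × 2.8×10⁻⁴ × 240 = 0.08064 m
Layer 2: 2.3×10⁻⁴ × 1.3 × 320 = 0.09568 m
Layer 3: 0.53 × 260 × 1.6×10⁻⁴ = 0.022048 m
Layer 4: 0.52 × 630 × 0.87×10⁻⁴ = 0.0285012 m
Δh = 0.08064 + 0.09568 + 0.022048 + 0.0285012 = 0.2268692 m ≈ 227 mm

about 227 mm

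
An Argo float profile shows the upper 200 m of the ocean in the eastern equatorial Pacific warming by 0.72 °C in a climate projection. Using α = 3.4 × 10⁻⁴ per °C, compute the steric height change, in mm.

Δh = αΔT·H = 3.4×10⁻⁴ × 0.72 × 200 = 0.04896 m

Δh ≈ 49.0 mm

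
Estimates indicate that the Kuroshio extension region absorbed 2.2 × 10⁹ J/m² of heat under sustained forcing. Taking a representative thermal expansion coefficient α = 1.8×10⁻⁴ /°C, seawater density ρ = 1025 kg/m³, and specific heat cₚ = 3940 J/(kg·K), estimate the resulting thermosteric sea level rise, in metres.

Δh = αQ/(ρcₚ) = 1.8×10⁻⁴ × 2.2×10⁹ / (1025 × 3940) ≈ 0.098056 m

0.098 m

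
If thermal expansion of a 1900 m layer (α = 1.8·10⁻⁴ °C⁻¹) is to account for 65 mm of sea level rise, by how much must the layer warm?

0.190 K

ΔT = Δh/(αH) = 0.065 / (1.8×10⁻⁴ × 1900) ≈ 0.1901 K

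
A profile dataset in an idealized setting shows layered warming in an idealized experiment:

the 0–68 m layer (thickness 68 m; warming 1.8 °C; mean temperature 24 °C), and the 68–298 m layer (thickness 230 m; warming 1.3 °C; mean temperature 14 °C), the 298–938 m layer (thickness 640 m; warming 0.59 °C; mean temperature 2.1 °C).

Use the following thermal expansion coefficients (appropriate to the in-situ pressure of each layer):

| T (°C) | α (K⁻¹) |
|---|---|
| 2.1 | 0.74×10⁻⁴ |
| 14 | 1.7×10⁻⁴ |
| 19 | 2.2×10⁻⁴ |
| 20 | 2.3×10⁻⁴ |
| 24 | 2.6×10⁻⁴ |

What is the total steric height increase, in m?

Layer 1 at 24 °C → α = 2.6×10⁻⁴ K⁻¹
Layer 2 at 14 °C → α = 1.7×10⁻⁴ K⁻¹
Layer 3 at 2.1 °C → α = 0.74×10⁻⁴ K⁻¹
Layer 1: 68 × 2.6×10⁻⁴ × 1.8 = 0.031824 m
Layer 2: 230 × 1.7×10⁻⁴ × 1.3 = 0.05083 m
0.59 × 640 × 0.74×10⁻⁴ = 0.0279424 m
Δh = 0.031824 + 0.05083 + 0.0279424 = 0.1105964 m ≈ 0.111 m

Δh ≈ 0.111 m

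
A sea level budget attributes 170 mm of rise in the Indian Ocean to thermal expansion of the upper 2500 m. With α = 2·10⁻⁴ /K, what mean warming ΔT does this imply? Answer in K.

0.340 K

ΔT = Δh/(αH) = 0.17 / (2×10⁻⁴ × 2500) = 0.3400 K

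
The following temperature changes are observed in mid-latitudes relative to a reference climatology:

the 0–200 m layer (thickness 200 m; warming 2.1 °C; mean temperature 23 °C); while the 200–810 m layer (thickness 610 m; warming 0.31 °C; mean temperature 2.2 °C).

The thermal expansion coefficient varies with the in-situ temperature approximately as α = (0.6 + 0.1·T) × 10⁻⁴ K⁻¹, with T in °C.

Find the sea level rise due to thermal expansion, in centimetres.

Layer 1: α = (0.6 + 0.1×23)×10⁻⁴ = 2.9×10⁻⁴ K⁻¹
Layer 2: α = (0.6 + 0.1×2.2)×10⁻⁴ = 0.82×10⁻⁴ K⁻¹
200 × 2.9×10⁻⁴ × 2.1 = 0.12180 m
200–810 m: 0.31 × 0.82×10⁻⁴ × 610 = 0.0155062 m
Δh = 0.12180 + 0.0155062 = 0.1373062 m ≈ 14 cm

14 cm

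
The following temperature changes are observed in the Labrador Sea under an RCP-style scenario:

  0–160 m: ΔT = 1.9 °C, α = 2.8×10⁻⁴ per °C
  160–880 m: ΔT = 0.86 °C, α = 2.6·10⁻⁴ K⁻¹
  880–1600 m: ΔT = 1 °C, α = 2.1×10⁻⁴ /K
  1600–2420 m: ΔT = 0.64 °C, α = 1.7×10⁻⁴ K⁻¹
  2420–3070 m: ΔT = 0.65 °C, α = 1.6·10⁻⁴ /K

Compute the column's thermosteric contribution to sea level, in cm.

about 55 cm

Layer 1: 2.8×10⁻⁴ × 160 × 1.9 = 0.08512 m
160–880 m: 2.6×10⁻⁴ × 720 × 0.86 = 0.160992 m
720 × 1 × 2.1×10⁻⁴ = 0.15120 m
1600–2420 m: 0.64 × 1.7×10⁻⁴ × 820 = 0.089216 m
Layer 5: 1.6×10⁻⁴ × 0.65 × 650 = 0.06760 m
Δh = 0.08512 + 0.160992 + 0.15120 + 0.089216 + 0.06760 = 0.554128 m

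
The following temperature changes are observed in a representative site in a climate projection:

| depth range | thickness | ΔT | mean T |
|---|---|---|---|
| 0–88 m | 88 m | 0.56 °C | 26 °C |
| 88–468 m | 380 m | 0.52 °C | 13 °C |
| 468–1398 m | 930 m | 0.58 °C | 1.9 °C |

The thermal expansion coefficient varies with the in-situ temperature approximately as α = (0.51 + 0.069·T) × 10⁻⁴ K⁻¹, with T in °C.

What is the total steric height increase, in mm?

Layer 1: α = (0.51 + 0.069×26)×10⁻⁴ = 2.304×10⁻⁴ K⁻¹
Layer 2: α = (0.51 + 0.069×13)×10⁻⁴ = 1.407×10⁻⁴ K⁻¹
Layer 3: α = (0.51 + 0.069×1.9)×10⁻⁴ = 0.6411×10⁻⁴ K⁻¹
Layer 1: 0.56 × 88 × 2.304×10⁻⁴ = 0.011354112 m
Layer 2: 0.52 × 1.407×10⁻⁴ × 380 = 0.02780232 m
930 × 0.58 × 0.6411×10⁻⁴ = 0.034580934 m
Δh = 0.011354112 + 0.02780232 + 0.034580934 = 0.073737366 m ≈ 74 mm

Δh = 74 mm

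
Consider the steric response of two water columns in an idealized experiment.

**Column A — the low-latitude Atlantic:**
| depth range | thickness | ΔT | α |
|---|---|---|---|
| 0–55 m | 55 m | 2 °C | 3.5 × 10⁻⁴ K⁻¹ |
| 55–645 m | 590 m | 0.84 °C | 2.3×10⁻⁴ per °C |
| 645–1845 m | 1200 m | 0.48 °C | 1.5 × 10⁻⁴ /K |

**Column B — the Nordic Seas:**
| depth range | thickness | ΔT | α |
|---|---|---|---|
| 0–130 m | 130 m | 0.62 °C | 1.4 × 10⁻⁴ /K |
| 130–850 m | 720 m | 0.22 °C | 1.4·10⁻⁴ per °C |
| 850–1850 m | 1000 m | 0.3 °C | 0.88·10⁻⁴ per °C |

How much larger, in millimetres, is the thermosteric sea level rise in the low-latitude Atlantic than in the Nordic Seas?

A 55 × 2 × 3.5×10⁻⁴ = 0.03850 m
A 590 × 0.84 × 2.3×10⁻⁴ = 0.113988 m
A 645–1845 m: 0.48 × 1.5×10⁻⁴ × 1200 = 0.08640 m
A total: 0.238888 m
B 0–130 m: 1.4×10⁻⁴ × 130 × 0.62 = 0.011284 m
B Layer 2: 1.4×10⁻⁴ × 720 × 0.22 = 0.022176 m
B 850–1850 m: 0.88×10⁻⁴ × 1000 × 0.3 = 0.02640 m
B total: 0.05986 m
Difference: 0.238888 − 0.05986 = 0.179028 m

Δh_A − Δh_B ≈ 179 mm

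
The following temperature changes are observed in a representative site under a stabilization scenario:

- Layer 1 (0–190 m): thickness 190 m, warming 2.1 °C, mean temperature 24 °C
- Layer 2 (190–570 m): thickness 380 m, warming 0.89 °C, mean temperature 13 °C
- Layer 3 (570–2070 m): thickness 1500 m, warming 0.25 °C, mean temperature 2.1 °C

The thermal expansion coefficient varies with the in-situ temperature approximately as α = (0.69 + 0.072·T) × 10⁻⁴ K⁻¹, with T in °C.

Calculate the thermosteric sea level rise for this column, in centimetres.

Layer 1: α = (0.69 + 0.072×24)×10⁻⁴ = 2.418×10⁻⁴ K⁻¹
Layer 2: α = (0.69 + 0.072×13)×10⁻⁴ = 1.626×10⁻⁴ K⁻¹
Layer 3: α = (0.69 + 0.072×2.1)×10⁻⁴ = 0.8412×10⁻⁴ K⁻¹
Layer 1: 2.418×10⁻⁴ × 190 × 2.1 = 0.0964782 m
Layer 2: 0.89 × 1.626×10⁻⁴ × 380 = 0.05499132 m
0.25 × 0.8412×10⁻⁴ × 1500 = 0.031545 m
Δh = 0.0964782 + 0.05499132 + 0.031545 = 0.18301452 m

Δh ≈ 18.3 cm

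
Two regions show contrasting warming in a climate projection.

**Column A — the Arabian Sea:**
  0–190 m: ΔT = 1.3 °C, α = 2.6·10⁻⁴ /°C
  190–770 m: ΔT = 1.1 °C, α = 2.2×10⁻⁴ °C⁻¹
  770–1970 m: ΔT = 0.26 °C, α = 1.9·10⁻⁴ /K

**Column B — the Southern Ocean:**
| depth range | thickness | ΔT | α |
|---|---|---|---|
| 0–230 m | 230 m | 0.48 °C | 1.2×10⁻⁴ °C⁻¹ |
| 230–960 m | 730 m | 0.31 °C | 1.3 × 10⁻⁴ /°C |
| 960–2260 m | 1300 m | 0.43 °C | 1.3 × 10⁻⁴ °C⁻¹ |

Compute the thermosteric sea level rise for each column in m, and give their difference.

A 1.3 × 2.6×10⁻⁴ × 190 = 0.06422 m
A 580 × 1.1 × 2.2×10⁻⁴ = 0.14036 m
A 770–1970 m: 1.9×10⁻⁴ × 0.26 × 1200 = 0.05928 m
A total: 0.26386 m
B 0–230 m: 230 × 1.2×10⁻⁴ × 0.48 = 0.013248 m
B 230–960 m: 0.31 × 730 × 1.3×10⁻⁴ = 0.029419 m
B 960–2260 m: 1300 × 1.3×10⁻⁴ × 0.43 = 0.07267 m
B total: 0.115337 m
Difference: 0.26386 − 0.115337 = 0.148523 m

Δh_A ≈ 0.26 m, Δh_B ≈ 0.12 m; difference ≈ 0.15 m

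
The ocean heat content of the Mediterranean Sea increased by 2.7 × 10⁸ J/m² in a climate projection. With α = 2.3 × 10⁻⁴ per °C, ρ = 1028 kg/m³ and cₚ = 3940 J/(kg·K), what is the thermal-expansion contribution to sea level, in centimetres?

1.5 cm

Δh = αQ/(ρcₚ) = 2.3×10⁻⁴ × 2.7×10⁸ / (1028 × 3940) ≈ 0.015332 m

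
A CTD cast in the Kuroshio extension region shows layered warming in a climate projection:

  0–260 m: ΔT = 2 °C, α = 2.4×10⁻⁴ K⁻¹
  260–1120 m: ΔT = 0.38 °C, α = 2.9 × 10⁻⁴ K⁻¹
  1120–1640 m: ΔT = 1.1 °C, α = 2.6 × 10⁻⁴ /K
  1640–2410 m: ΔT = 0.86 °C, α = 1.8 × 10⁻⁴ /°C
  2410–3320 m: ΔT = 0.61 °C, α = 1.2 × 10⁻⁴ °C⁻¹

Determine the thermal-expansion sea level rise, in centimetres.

0–260 m: 2.4×10⁻⁴ × 2 × 260 = 0.12480 m
260–1120 m: 2.9×10⁻⁴ × 860 × 0.38 = 0.094772 m
2.6×10⁻⁴ × 1.1 × 520 = 0.14872 m
770 × 0.86 × 1.8×10⁻⁴ = 0.119196 m
910 × 0.61 × 1.2×10⁻⁴ = 0.066612 m
Δh = 0.12480 + 0.094772 + 0.14872 + 0.119196 + 0.066612 = 0.55410 m ≈ 55.4 cm

55.4 cm of thermosteric rise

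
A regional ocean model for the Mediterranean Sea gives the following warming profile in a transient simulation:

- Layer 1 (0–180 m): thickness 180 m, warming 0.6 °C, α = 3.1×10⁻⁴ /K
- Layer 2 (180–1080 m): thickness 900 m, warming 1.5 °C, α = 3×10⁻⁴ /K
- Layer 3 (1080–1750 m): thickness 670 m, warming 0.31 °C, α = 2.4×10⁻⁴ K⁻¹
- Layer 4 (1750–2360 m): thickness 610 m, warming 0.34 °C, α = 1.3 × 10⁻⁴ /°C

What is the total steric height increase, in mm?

about 515 mm

0–180 m: 180 × 0.6 × 3.1×10⁻⁴ = 0.03348 m
900 × 3×10⁻⁴ × 1.5 = 0.40500 m
1080–1750 m: 2.4×10⁻⁴ × 0.31 × 670 = 0.049848 m
1.3×10⁻⁴ × 0.34 × 610 = 0.026962 m
Δh = 0.03348 + 0.40500 + 0.049848 + 0.026962 = 0.51529 m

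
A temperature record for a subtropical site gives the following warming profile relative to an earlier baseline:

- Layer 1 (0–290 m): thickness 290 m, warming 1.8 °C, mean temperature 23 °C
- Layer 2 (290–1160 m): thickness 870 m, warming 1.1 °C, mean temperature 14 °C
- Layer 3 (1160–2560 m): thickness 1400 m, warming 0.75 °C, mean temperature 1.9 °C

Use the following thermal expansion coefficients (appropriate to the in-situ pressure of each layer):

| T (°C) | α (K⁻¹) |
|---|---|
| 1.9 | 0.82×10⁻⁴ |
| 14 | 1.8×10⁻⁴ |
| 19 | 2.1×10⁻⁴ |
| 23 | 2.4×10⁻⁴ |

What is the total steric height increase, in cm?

Layer 1 at 23 °C → α = 2.4×10⁻⁴ K⁻¹
Layer 2 at 14 °C → α = 1.8×10⁻⁴ K⁻¹
Layer 3 at 1.9 °C → α = 0.82×10⁻⁴ K⁻¹
Layer 1: 1.8 × 2.4×10⁻⁴ × 290 = 0.12528 m
Layer 2: 1.8×10⁻⁴ × 1.1 × 870 = 0.17226 m
Layer 3: 0.82×10⁻⁴ × 1400 × 0.75 = 0.08610 m
Δh = 0.12528 + 0.17226 + 0.08610 = 0.38364 m

about 38 cm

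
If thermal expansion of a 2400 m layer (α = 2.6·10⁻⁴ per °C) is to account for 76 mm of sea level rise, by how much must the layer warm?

ΔT = Δh/(αH) = 0.076 / (2.6×10⁻⁴ × 2400) ≈ 0.1218 K

ΔT ≈ 0.12 K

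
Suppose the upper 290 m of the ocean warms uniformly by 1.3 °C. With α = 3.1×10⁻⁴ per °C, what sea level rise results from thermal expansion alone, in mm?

Δh = αΔT·H = 3.1×10⁻⁴ × 1.3 × 290 = 0.11687 m

Δh ≈ 120 mm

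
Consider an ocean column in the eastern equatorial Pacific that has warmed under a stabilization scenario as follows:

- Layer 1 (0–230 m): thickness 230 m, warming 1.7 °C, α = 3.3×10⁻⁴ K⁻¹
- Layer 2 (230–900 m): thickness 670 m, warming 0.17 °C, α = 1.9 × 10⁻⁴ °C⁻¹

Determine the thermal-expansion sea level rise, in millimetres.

Layer 1: 1.7 × 3.3×10⁻⁴ × 230 = 0.12903 m
Layer 2: 0.17 × 670 × 1.9×10⁻⁴ = 0.021641 m
Δh = 0.12903 + 0.021641 = 0.150671 m

Δh = 151 mm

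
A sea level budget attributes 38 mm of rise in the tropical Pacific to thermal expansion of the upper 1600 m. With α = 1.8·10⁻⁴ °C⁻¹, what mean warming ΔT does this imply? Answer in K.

0.132 K

ΔT = Δh/(αH) = 0.038 / (1.8×10⁻⁴ × 1600) ≈ 0.1319 K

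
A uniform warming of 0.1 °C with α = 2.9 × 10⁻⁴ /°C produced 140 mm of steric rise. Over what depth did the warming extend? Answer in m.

H = Δh/(αΔT) = 0.14 / (2.9×10⁻⁴ × 0.1) ≈ 4828 m

4830 m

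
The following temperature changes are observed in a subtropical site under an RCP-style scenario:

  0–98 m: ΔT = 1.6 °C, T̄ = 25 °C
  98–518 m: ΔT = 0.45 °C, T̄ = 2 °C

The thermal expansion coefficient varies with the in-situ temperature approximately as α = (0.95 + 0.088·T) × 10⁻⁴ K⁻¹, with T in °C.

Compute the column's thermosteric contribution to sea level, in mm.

71 mm

Layer 1: α = (0.95 + 0.088×25)×10⁻⁴ = 3.15×10⁻⁴ K⁻¹
Layer 2: α = (0.95 + 0.088×2)×10⁻⁴ = 1.126×10⁻⁴ K⁻¹
0–98 m: 1.6 × 98 × 3.15×10⁻⁴ = 0.049392 m
98–518 m: 1.126×10⁻⁴ × 420 × 0.45 = 0.0212814 m
Δh = 0.049392 + 0.0212814 = 0.0706734 m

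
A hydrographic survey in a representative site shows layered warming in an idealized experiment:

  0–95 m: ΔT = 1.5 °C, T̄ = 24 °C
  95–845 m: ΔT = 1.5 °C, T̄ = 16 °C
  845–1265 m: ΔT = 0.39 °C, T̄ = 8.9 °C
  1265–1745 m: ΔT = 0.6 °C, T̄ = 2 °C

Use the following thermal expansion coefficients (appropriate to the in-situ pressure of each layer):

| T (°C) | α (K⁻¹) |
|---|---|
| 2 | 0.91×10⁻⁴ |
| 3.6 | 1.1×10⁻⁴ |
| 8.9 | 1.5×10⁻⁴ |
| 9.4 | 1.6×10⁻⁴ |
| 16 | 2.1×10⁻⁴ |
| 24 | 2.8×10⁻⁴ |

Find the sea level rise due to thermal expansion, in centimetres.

Layer 1 at 24 °C → α = 2.8×10⁻⁴ K⁻¹
Layer 2 at 16 °C → α = 2.1×10⁻⁴ K⁻¹
Layer 3 at 8.9 °C → α = 1.5×10⁻⁴ K⁻¹
Layer 4 at 2 °C → α = 0.91×10⁻⁴ K⁻¹
0–95 m: 1.5 × 2.8×10⁻⁴ × 95 = 0.03990 m
Layer 2: 1.5 × 750 × 2.1×10⁻⁴ = 0.23625 m
Layer 3: 0.39 × 1.5×10⁻⁴ × 420 = 0.02457 m
0.91×10⁻⁴ × 0.6 × 480 = 0.026208 m
Δh = 0.03990 + 0.23625 + 0.02457 + 0.026208 = 0.326928 m ≈ 32.7 cm

Δh ≈ 32.7 cm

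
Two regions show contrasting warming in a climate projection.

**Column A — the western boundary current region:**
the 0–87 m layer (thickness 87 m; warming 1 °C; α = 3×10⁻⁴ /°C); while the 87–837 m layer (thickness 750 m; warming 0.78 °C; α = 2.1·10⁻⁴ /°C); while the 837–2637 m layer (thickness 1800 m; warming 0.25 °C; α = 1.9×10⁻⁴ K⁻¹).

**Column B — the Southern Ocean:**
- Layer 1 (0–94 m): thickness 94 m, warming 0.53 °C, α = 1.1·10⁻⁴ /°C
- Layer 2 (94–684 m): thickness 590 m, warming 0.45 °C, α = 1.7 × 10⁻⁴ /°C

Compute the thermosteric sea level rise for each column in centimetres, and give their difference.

Δh_A ≈ 23 cm, Δh_B ≈ 5.1 cm; difference ≈ 18 cm

A Layer 1: 3×10⁻⁴ × 1 × 87 = 0.02610 m
A Layer 2: 750 × 0.78 × 2.1×10⁻⁴ = 0.12285 m
A 837–2637 m: 1.9×10⁻⁴ × 1800 × 0.25 = 0.08550 m
A total: 0.23445 m
B Layer 1: 1.1×10⁻⁴ × 94 × 0.53 = 0.0054802 m
B Layer 2: 590 × 0.45 × 1.7×10⁻⁴ = 0.045135 m
B total: 0.0506152 m
Difference: 0.23445 − 0.0506152 = 0.1838348 m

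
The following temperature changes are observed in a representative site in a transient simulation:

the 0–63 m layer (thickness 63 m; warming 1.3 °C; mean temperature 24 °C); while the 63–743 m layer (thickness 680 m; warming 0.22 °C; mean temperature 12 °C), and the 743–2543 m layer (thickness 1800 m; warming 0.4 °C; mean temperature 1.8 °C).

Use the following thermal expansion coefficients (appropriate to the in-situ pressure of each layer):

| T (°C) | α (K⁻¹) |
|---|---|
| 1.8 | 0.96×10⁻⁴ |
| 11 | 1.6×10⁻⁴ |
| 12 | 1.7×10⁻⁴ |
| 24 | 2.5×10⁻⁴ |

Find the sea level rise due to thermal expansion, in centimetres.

Layer 1 at 24 °C → α = 2.5×10⁻⁴ K⁻¹
Layer 2 at 12 °C → α = 1.7×10⁻⁴ K⁻¹
Layer 3 at 1.8 °C → α = 0.96×10⁻⁴ K⁻¹
0–63 m: 2.5×10⁻⁴ × 63 × 1.3 = 0.020475 m
Layer 2: 1.7×10⁻⁴ × 680 × 0.22 = 0.025432 m
Layer 3: 0.4 × 1800 × 0.96×10⁻⁴ = 0.06912 m
Δh = 0.020475 + 0.025432 + 0.06912 = 0.115027 m ≈ 11.5 cm

Δh = 11.5 cm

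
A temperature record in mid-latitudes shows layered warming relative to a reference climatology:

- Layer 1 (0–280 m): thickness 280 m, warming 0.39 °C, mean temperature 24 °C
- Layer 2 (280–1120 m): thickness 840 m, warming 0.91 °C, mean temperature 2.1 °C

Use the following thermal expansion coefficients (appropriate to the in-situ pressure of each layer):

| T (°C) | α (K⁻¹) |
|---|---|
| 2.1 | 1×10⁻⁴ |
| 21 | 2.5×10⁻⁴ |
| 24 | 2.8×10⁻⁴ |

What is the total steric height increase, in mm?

Δh = 107 mm

Layer 1 at 24 °C → α = 2.8×10⁻⁴ K⁻¹
Layer 2 at 2.1 °C → α = 1×10⁻⁴ K⁻¹
0–280 m: 0.39 × 280 × 2.8×10⁻⁴ = 0.030576 m
280–1120 m: 1×10⁻⁴ × 0.91 × 840 = 0.07644 m
Δh = 0.030576 + 0.07644 = 0.107016 m ≈ 107 mm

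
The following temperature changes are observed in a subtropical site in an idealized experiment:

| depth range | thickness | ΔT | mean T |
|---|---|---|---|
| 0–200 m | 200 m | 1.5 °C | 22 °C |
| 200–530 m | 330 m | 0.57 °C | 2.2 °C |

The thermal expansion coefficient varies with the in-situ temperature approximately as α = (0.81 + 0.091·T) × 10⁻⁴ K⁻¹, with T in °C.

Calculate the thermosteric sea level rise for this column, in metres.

Layer 1: α = (0.81 + 0.091×22)×10⁻⁴ = 2.812×10⁻⁴ K⁻¹
Layer 2: α = (0.81 + 0.091×2.2)×10⁻⁴ = 1.0102×10⁻⁴ K⁻¹
2.812×10⁻⁴ × 1.5 × 200 = 0.08436 m
330 × 1.0102×10⁻⁴ × 0.57 = 0.019001862 m
Δh = 0.08436 + 0.019001862 = 0.103361862 m

about 0.103 m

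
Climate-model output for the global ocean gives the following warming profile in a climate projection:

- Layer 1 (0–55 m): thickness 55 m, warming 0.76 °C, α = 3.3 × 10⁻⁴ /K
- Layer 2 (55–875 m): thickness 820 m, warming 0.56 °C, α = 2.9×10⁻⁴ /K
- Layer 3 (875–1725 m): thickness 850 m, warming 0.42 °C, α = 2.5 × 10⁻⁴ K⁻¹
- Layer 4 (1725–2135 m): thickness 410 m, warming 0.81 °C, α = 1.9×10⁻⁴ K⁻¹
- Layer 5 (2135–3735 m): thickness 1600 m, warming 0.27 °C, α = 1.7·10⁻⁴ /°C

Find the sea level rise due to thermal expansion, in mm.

Layer 1: 0.76 × 55 × 3.3×10⁻⁴ = 0.013794 m
Layer 2: 2.9×10⁻⁴ × 0.56 × 820 = 0.133168 m
Layer 3: 0.42 × 2.5×10⁻⁴ × 850 = 0.08925 m
1.9×10⁻⁴ × 410 × 0.81 = 0.063099 m
1.7×10⁻⁴ × 1600 × 0.27 = 0.07344 m
Δh = 0.013794 + 0.133168 + 0.08925 + 0.063099 + 0.07344 = 0.372751 m ≈ 373 mm

about 373 mm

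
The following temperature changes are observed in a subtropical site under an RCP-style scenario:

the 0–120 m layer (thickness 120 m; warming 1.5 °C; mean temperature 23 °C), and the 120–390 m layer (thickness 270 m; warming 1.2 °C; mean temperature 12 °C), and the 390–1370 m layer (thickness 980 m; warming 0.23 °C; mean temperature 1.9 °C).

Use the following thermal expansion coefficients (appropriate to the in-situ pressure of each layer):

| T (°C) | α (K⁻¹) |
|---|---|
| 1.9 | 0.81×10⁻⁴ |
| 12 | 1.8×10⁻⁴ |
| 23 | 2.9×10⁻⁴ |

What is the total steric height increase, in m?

0.129 m

Layer 1 at 23 °C → α = 2.9×10⁻⁴ K⁻¹
Layer 2 at 12 °C → α = 1.8×10⁻⁴ K⁻¹
Layer 3 at 1.9 °C → α = 0.81×10⁻⁴ K⁻¹
2.9×10⁻⁴ × 120 × 1.5 = 0.05220 m
1.8×10⁻⁴ × 270 × 1.2 = 0.05832 m
0.23 × 980 × 0.81×10⁻⁴ = 0.0182574 m
Δh = 0.05220 + 0.05832 + 0.0182574 = 0.1287774 m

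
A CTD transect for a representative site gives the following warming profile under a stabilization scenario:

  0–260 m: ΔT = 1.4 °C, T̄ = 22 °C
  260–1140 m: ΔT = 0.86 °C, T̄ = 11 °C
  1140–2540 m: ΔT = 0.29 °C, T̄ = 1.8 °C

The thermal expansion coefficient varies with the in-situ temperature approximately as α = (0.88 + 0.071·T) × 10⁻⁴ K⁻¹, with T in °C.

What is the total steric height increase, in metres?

Layer 1: α = (0.88 + 0.071×22)×10⁻⁴ = 2.442×10⁻⁴ K⁻¹
Layer 2: α = (0.88 + 0.071×11)×10⁻⁴ = 1.661×10⁻⁴ K⁻¹
Layer 3: α = (0.88 + 0.071×1.8)×10⁻⁴ = 1.0078×10⁻⁴ K⁻¹
Layer 1: 1.4 × 2.442×10⁻⁴ × 260 = 0.0888888 m
260–1140 m: 0.86 × 880 × 1.661×10⁻⁴ = 0.12570448 m
1140–2540 m: 1400 × 1.0078×10⁻⁴ × 0.29 = 0.04091668 m
Δh = 0.0888888 + 0.12570448 + 0.04091668 = 0.25550996 m

Δh = 0.256 m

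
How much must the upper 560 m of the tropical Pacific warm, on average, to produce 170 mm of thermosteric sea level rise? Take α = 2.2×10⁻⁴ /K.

ΔT = Δh/(αH) = 0.17 / (2.2×10⁻⁴ × 560) ≈ 1.380 K

ΔT ≈ 1.38 K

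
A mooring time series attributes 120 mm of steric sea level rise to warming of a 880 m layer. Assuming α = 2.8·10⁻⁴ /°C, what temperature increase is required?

ΔT = Δh/(αH) = 0.12 / (2.8×10⁻⁴ × 880) ≈ 0.4870 °C

0.487 °C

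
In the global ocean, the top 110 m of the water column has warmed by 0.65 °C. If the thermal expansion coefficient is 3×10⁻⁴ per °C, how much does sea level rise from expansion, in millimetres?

Δh = αΔT·H = 3×10⁻⁴ × 0.65 × 110 = 0.02145 m

about 21 mm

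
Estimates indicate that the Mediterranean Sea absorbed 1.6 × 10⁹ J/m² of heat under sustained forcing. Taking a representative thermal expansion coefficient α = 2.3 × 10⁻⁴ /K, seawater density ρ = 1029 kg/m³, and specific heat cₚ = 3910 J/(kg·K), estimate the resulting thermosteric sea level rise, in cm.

Δh = αQ/(ρcₚ) = 2.3×10⁻⁴ × 1.6×10⁹ / (1029 × 3910) ≈ 0.091465 m

9.15 cm of thermosteric rise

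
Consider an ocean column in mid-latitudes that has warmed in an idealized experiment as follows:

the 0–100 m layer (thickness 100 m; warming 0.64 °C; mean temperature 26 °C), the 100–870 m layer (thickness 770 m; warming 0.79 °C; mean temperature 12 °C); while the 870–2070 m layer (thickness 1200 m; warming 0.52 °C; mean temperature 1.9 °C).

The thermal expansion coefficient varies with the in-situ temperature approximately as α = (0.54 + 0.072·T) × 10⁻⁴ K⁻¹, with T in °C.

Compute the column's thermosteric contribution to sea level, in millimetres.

140 mm

Layer 1: α = (0.54 + 0.072×26)×10⁻⁴ = 2.412×10⁻⁴ K⁻¹
Layer 2: α = (0.54 + 0.072×12)×10⁻⁴ = 1.404×10⁻⁴ K⁻¹
Layer 3: α = (0.54 + 0.072×1.9)×10⁻⁴ = 0.6768×10⁻⁴ K⁻¹
0.64 × 100 × 2.412×10⁻⁴ = 0.0154368 m
100–870 m: 0.79 × 1.404×10⁻⁴ × 770 = 0.08540532 m
870–2070 m: 0.52 × 1200 × 0.6768×10⁻⁴ = 0.04223232 m
Δh = 0.0154368 + 0.08540532 + 0.04223232 = 0.14307444 m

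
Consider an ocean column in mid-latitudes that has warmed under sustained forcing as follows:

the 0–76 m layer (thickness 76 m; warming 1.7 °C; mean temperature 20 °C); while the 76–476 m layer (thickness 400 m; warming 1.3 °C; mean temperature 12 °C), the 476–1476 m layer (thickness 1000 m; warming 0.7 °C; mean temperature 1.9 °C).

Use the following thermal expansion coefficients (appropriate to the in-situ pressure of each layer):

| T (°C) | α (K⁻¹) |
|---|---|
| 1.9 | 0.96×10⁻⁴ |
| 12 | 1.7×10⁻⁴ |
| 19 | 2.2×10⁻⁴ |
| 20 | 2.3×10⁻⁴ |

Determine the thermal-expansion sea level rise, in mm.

185 mm of thermosteric rise

Layer 1 at 20 °C → α = 2.3×10⁻⁴ K⁻¹
Layer 2 at 12 °C → α = 1.7×10⁻⁴ K⁻¹
Layer 3 at 1.9 °C → α = 0.96×10⁻⁴ K⁻¹
Layer 1: 2.3×10⁻⁴ × 76 × 1.7 = 0.029716 m
76–476 m: 1.7×10⁻⁴ × 1.3 × 400 = 0.08840 m
Layer 3: 0.96×10⁻⁴ × 0.7 × 1000 = 0.06720 m
Δh = 0.029716 + 0.08840 + 0.06720 = 0.185316 m ≈ 185 mm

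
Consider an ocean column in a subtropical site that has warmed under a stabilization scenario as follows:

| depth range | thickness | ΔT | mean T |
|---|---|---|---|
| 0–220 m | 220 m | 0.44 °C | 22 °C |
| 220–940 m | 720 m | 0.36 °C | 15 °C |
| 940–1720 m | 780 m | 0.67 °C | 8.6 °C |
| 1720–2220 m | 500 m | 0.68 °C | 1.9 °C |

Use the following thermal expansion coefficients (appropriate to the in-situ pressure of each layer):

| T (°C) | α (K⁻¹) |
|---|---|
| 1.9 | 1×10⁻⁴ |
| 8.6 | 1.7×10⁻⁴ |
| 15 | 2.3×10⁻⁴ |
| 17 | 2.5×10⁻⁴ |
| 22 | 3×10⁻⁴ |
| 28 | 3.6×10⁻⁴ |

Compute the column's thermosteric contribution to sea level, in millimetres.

Layer 1 at 22 °C → α = 3×10⁻⁴ K⁻¹
Layer 2 at 15 °C → α = 2.3×10⁻⁴ K⁻¹
Layer 3 at 8.6 °C → α = 1.7×10⁻⁴ K⁻¹
Layer 4 at 1.9 °C → α = 1×10⁻⁴ K⁻¹
Layer 1: 220 × 0.44 × 3×10⁻⁴ = 0.02904 m
0.36 × 720 × 2.3×10⁻⁴ = 0.059616 m
Layer 3: 1.7×10⁻⁴ × 780 × 0.67 = 0.088842 m
1720–2220 m: 500 × 0.68 × 1×10⁻⁴ = 0.03400 m
Δh = 0.02904 + 0.059616 + 0.088842 + 0.03400 = 0.211498 m ≈ 211 mm

211 mm of thermosteric rise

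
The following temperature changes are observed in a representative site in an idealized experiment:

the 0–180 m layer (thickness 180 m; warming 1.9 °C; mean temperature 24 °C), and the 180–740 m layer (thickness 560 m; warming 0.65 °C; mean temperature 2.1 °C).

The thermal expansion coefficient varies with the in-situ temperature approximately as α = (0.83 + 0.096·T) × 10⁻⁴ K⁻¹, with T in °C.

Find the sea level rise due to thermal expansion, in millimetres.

Δh ≈ 145 mm

Layer 1: α = (0.83 + 0.096×24)×10⁻⁴ = 3.134×10⁻⁴ K⁻¹
Layer 2: α = (0.83 + 0.096×2.1)×10⁻⁴ = 1.0316×10⁻⁴ K⁻¹
0–180 m: 180 × 3.134×10⁻⁴ × 1.9 = 0.1071828 m
180–740 m: 1.0316×10⁻⁴ × 0.65 × 560 = 0.03755024 m
Δh = 0.1071828 + 0.03755024 = 0.14473304 m ≈ 145 mm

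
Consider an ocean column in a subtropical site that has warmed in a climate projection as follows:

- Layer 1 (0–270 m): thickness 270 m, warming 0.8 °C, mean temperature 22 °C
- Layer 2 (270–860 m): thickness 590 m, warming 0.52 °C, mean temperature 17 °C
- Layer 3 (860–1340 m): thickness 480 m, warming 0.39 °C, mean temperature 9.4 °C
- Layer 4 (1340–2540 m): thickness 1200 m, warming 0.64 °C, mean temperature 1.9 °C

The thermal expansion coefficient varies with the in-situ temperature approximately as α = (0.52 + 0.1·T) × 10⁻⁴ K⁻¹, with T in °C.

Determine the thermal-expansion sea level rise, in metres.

about 0.209 m

Layer 1: α = (0.52 + 0.1×22)×10⁻⁴ = 2.72×10⁻⁴ K⁻¹
Layer 2: α = (0.52 + 0.1×17)×10⁻⁴ = 2.22×10⁻⁴ K⁻¹
Layer 3: α = (0.52 + 0.1×9.4)×10⁻⁴ = 1.46×10⁻⁴ K⁻¹
Layer 4: α = (0.52 + 0.1×1.9)×10⁻⁴ = 0.71×10⁻⁴ K⁻¹
0–270 m: 270 × 2.72×10⁻⁴ × 0.8 = 0.058752 m
270–860 m: 590 × 0.52 × 2.22×10⁻⁴ = 0.0681096 m
Layer 3: 480 × 1.46×10⁻⁴ × 0.39 = 0.0273312 m
0.64 × 1200 × 0.71×10⁻⁴ = 0.054528 m
Δh = 0.058752 + 0.0681096 + 0.0273312 + 0.054528 = 0.2087208 m ≈ 0.209 m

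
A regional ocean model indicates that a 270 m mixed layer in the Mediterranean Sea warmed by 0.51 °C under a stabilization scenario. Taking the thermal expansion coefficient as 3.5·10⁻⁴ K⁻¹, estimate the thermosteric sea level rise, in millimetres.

Δh = αΔT·H = 3.5×10⁻⁴ × 0.51 × 270 = 0.048195 m

48.2 mm of thermosteric rise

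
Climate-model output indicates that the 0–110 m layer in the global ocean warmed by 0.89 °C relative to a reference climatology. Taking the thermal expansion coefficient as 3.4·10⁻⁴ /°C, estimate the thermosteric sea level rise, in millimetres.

Δh = αΔT·H = 3.4×10⁻⁴ × 0.89 × 110 = 0.033286 m

Δh ≈ 33.3 mm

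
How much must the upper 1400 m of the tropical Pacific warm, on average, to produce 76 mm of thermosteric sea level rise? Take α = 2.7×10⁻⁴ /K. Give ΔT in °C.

ΔT = Δh/(αH) = 0.076 / (2.7×10⁻⁴ × 1400) ≈ 0.2011 °C

about 0.20 °C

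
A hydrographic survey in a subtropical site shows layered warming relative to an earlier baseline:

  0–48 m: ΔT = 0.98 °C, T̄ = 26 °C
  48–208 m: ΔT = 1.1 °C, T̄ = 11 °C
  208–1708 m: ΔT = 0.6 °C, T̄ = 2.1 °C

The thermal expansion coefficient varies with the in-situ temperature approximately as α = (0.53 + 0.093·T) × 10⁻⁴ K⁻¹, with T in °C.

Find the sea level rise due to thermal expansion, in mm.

Layer 1: α = (0.53 + 0.093×26)×10⁻⁴ = 2.948×10⁻⁴ K⁻¹
Layer 2: α = (0.53 + 0.093×11)×10⁻⁴ = 1.553×10⁻⁴ K⁻¹
Layer 3: α = (0.53 + 0.093×2.1)×10⁻⁴ = 0.7253×10⁻⁴ K⁻¹
Layer 1: 2.948×10⁻⁴ × 48 × 0.98 = 0.013867392 m
Layer 2: 160 × 1.553×10⁻⁴ × 1.1 = 0.0273328 m
Layer 3: 0.7253×10⁻⁴ × 1500 × 0.6 = 0.065277 m
Δh = 0.013867392 + 0.0273328 + 0.065277 = 0.106477192 m

106 mm of thermosteric rise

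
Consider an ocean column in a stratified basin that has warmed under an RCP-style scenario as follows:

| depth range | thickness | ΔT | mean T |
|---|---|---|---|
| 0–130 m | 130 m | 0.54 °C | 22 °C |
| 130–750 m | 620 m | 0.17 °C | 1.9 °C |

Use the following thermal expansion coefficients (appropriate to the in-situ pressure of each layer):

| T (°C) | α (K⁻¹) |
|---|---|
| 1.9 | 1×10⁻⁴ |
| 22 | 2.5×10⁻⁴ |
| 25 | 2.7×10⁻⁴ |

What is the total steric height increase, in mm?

28 mm

Layer 1 at 22 °C → α = 2.5×10⁻⁴ K⁻¹
Layer 2 at 1.9 °C → α = 1×10⁻⁴ K⁻¹
0.54 × 2.5×10⁻⁴ × 130 = 0.01755 m
Layer 2: 1×10⁻⁴ × 0.17 × 620 = 0.01054 m
Δh = 0.01755 + 0.01054 = 0.02809 m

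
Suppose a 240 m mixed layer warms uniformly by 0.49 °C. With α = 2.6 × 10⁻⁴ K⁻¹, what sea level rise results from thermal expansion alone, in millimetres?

31 mm of thermosteric rise

Δh = αΔT·H = 2.6×10⁻⁴ × 0.49 × 240 = 0.030576 m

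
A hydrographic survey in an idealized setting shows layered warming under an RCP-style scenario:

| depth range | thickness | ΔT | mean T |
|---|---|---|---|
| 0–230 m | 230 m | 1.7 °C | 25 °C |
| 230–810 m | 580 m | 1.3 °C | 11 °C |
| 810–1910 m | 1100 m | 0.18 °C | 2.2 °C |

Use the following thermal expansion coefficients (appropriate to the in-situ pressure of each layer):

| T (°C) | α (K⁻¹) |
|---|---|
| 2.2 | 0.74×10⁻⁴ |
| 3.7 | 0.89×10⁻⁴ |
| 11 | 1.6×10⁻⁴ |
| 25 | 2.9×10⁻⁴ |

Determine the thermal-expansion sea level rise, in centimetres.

24.9 cm of thermosteric rise

Layer 1 at 25 °C → α = 2.9×10⁻⁴ K⁻¹
Layer 2 at 11 °C → α = 1.6×10⁻⁴ K⁻¹
Layer 3 at 2.2 °C → α = 0.74×10⁻⁴ K⁻¹
1.7 × 2.9×10⁻⁴ × 230 = 0.11339 m
Layer 2: 1.3 × 1.6×10⁻⁴ × 580 = 0.12064 m
Layer 3: 1100 × 0.74×10⁻⁴ × 0.18 = 0.014652 m
Δh = 0.11339 + 0.12064 + 0.014652 = 0.248682 m ≈ 24.9 cm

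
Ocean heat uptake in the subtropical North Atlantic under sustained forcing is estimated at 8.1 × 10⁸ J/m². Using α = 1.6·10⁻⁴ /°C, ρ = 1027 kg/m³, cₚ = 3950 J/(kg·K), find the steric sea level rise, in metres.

Δh = αQ/(ρcₚ) = 1.6×10⁻⁴ × 8.1×10⁸ / (1027 × 3950) ≈ 0.031948 m

Δh = 0.0319 m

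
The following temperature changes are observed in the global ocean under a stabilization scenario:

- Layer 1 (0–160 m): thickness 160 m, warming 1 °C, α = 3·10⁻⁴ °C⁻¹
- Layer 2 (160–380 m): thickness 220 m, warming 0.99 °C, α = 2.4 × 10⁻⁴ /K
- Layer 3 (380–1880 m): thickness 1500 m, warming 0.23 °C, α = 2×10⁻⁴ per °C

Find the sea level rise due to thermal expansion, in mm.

Layer 1: 160 × 1 × 3×10⁻⁴ = 0.04800 m
160–380 m: 0.99 × 2.4×10⁻⁴ × 220 = 0.052272 m
380–1880 m: 0.23 × 2×10⁻⁴ × 1500 = 0.06900 m
Δh = 0.04800 + 0.052272 + 0.06900 = 0.169272 m

169 mm of thermosteric rise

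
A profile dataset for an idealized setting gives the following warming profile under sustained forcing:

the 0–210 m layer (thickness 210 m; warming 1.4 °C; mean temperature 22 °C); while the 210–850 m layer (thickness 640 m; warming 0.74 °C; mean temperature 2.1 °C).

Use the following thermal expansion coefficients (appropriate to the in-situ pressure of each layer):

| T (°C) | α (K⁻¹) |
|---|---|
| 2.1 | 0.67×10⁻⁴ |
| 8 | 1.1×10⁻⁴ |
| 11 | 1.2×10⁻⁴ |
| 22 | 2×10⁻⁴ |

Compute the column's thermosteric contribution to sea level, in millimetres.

Layer 1 at 22 °C → α = 2×10⁻⁴ K⁻¹
Layer 2 at 2.1 °C → α = 0.67×10⁻⁴ K⁻¹
210 × 2×10⁻⁴ × 1.4 = 0.05880 m
Layer 2: 0.67×10⁻⁴ × 640 × 0.74 = 0.0317312 m
Δh = 0.05880 + 0.0317312 = 0.0905312 m ≈ 90.5 mm

Δh ≈ 90.5 mm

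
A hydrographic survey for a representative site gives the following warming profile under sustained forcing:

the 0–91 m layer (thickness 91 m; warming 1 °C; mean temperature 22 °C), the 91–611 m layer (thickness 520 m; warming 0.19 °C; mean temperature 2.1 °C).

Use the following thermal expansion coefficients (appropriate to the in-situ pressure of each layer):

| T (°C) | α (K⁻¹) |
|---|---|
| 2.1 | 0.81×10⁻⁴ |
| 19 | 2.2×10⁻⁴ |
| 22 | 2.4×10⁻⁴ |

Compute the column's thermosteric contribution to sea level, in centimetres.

Δh ≈ 3.0 cm

Layer 1 at 22 °C → α = 2.4×10⁻⁴ K⁻¹
Layer 2 at 2.1 °C → α = 0.81×10⁻⁴ K⁻¹
1 × 2.4×10⁻⁴ × 91 = 0.02184 m
91–611 m: 0.19 × 520 × 0.81×10⁻⁴ = 0.0080028 m
Δh = 0.02184 + 0.0080028 = 0.0298428 m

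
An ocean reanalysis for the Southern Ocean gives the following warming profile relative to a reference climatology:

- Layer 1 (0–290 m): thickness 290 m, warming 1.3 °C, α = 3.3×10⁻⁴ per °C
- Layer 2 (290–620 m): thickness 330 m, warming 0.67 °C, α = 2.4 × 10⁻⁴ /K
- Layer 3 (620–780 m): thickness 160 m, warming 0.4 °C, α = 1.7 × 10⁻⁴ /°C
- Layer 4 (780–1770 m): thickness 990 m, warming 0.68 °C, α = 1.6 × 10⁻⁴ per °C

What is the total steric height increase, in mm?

0–290 m: 1.3 × 290 × 3.3×10⁻⁴ = 0.12441 m
Layer 2: 2.4×10⁻⁴ × 0.67 × 330 = 0.053064 m
Layer 3: 1.7×10⁻⁴ × 160 × 0.4 = 0.01088 m
0.68 × 1.6×10⁻⁴ × 990 = 0.107712 m
Δh = 0.12441 + 0.053064 + 0.01088 + 0.107712 = 0.296066 m

Δh ≈ 296 mm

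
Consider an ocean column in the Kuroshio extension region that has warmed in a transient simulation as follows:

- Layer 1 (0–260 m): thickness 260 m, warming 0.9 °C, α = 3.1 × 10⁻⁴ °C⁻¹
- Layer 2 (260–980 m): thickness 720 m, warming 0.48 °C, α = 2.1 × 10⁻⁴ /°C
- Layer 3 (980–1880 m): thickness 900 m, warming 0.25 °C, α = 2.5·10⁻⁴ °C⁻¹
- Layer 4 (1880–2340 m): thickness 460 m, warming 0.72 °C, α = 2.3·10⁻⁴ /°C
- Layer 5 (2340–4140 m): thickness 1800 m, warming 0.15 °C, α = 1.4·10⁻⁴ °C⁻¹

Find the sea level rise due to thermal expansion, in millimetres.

Δh ≈ 315 mm

Layer 1: 260 × 3.1×10⁻⁴ × 0.9 = 0.07254 m
260–980 m: 0.48 × 2.1×10⁻⁴ × 720 = 0.072576 m
0.25 × 900 × 2.5×10⁻⁴ = 0.05625 m
Layer 4: 2.3×10⁻⁴ × 0.72 × 460 = 0.076176 m
Layer 5: 0.15 × 1.4×10⁻⁴ × 1800 = 0.03780 m
Δh = 0.07254 + 0.072576 + 0.05625 + 0.076176 + 0.03780 = 0.315342 m ≈ 315 mm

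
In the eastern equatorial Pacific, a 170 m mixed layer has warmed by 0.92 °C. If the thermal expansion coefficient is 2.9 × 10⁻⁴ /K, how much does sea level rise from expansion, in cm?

Δh = αΔT·H = 2.9×10⁻⁴ × 0.92 × 170 = 0.045356 m

about 4.54 cm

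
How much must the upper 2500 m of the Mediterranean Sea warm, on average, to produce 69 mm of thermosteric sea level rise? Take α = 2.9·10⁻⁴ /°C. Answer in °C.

ΔT = Δh/(αH) = 0.069 / (2.9×10⁻⁴ × 2500) ≈ 0.09517 °C

0.0952 °C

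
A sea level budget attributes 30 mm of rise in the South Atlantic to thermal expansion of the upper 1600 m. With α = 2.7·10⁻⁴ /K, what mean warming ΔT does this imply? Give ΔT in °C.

ΔT = Δh/(αH) = 0.03 / (2.7×10⁻⁴ × 1600) ≈ 0.06944 °C

0.0694 °C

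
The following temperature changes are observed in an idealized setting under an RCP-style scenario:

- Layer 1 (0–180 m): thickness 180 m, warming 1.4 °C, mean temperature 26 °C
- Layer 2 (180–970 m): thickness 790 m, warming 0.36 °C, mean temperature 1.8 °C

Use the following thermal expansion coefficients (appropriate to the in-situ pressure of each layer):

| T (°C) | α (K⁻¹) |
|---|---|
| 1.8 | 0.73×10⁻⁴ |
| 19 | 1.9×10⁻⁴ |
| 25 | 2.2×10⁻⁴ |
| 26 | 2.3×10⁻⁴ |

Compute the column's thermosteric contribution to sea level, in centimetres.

7.87 cm

Layer 1 at 26 °C → α = 2.3×10⁻⁴ K⁻¹
Layer 2 at 1.8 °C → α = 0.73×10⁻⁴ K⁻¹
2.3×10⁻⁴ × 180 × 1.4 = 0.05796 m
Layer 2: 0.36 × 790 × 0.73×10⁻⁴ = 0.0207612 m
Δh = 0.05796 + 0.0207612 = 0.0787212 m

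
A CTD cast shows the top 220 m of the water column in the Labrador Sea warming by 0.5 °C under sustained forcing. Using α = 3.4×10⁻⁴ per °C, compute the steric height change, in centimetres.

Δh = αΔT·H = 3.4×10⁻⁴ × 0.5 × 220 = 0.03740 m

3.7 cm of thermosteric rise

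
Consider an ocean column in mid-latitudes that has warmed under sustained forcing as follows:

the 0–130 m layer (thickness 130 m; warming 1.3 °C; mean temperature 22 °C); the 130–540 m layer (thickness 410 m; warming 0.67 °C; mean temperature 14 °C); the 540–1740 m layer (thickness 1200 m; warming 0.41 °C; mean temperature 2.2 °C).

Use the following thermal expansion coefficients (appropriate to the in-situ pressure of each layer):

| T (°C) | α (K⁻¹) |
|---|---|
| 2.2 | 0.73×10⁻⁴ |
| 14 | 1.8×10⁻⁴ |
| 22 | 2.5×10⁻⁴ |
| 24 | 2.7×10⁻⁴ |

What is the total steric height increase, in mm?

Δh ≈ 128 mm

Layer 1 at 22 °C → α = 2.5×10⁻⁴ K⁻¹
Layer 2 at 14 °C → α = 1.8×10⁻⁴ K⁻¹
Layer 3 at 2.2 °C → α = 0.73×10⁻⁴ K⁻¹
0–130 m: 2.5×10⁻⁴ × 1.3 × 130 = 0.04225 m
130–540 m: 410 × 0.67 × 1.8×10⁻⁴ = 0.049446 m
Layer 3: 0.41 × 0.73×10⁻⁴ × 1200 = 0.035916 m
Δh = 0.04225 + 0.049446 + 0.035916 = 0.127612 m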